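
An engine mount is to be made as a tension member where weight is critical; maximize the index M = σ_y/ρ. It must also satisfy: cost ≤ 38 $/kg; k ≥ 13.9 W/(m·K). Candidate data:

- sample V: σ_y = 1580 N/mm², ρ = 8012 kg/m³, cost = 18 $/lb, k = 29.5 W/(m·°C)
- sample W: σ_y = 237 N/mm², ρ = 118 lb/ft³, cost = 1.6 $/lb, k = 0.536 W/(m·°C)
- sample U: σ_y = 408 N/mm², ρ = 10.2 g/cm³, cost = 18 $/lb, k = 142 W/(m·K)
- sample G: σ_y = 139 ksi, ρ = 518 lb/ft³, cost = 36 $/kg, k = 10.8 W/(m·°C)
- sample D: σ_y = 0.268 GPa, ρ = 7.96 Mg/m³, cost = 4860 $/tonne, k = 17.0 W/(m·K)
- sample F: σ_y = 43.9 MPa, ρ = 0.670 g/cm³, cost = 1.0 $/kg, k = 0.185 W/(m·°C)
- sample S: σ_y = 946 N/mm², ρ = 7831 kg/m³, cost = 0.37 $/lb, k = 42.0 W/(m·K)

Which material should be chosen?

Screen on constraints: cost ≤ 38 $/kg; k ≥ 13.9 W/(m·K). Survivors: sample D, sample S.
Putting every candidate on a common basis:
  sample D: σ_y = 268.0 MPa, ρ = 7960 kg/m³
  sample S: σ_y = 946.0 MPa, ρ = 7831 kg/m³
  sample S: M = 121 kN·m/kg
  sample D: M = 33.7 kN·m/kg
Sample S ranks first.

sample S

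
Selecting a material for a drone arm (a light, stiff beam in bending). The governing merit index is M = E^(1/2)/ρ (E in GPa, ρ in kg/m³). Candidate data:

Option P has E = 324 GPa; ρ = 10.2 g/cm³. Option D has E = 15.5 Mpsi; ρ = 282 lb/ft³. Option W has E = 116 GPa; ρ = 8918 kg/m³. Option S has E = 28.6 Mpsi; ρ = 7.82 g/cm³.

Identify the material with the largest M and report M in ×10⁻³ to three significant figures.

option D, M = 2.29×10⁻³

Normalizing units and computing the index:
  option P: E = 324.0 GPa, ρ = 10200 kg/m³
  option D: E = 106.9 GPa, ρ = 4517 kg/m³
  option W: E = 116.0 GPa, ρ = 8918 kg/m³
  option S: E = 197.2 GPa, ρ = 7820 kg/m³
  option D: M = 2.29×10⁻³
  option S: M = 1.80×10⁻³
  option P: M = 1.76×10⁻³
  option W: M = 1.21×10⁻³
The maximum is for option D.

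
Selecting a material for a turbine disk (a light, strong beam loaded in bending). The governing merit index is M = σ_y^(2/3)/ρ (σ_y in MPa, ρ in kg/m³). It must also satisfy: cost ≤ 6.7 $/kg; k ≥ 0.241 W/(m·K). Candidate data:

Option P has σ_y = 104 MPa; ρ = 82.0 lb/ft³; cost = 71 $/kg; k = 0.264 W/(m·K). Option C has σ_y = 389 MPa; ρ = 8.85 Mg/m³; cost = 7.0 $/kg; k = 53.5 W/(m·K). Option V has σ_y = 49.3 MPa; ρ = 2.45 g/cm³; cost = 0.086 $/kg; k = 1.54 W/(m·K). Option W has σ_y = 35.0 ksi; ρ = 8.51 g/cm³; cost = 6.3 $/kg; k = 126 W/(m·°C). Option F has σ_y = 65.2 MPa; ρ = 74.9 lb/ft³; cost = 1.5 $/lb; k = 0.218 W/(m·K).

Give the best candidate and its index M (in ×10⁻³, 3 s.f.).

option V, M = 5.49×10⁻³

Screen on constraints: cost ≤ 6.7 $/kg; k ≥ 0.241 W/(m·K). Survivors: option V, option W.
In SI units:
  option V: σ_y = 49.30 MPa, ρ = 2450 kg/m³
  option W: σ_y = 241.3 MPa, ρ = 8510 kg/m³
  option V: M = 5.49×10⁻³
  option W: M = 4.55×10⁻³
Option V has the largest M.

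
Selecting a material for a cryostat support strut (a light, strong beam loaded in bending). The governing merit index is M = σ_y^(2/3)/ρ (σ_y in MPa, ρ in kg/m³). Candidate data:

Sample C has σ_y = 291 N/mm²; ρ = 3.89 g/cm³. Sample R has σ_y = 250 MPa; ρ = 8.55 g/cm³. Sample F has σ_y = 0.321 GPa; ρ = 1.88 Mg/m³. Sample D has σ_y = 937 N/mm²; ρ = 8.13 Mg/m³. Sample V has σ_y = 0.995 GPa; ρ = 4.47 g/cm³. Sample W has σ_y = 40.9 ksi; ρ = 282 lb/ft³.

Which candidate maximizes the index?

Normalizing units and computing the index:
  sample C: σ_y = 291.0 MPa, ρ = 3890 kg/m³
  sample R: σ_y = 250.0 MPa, ρ = 8550 kg/m³
  sample F: σ_y = 321.0 MPa, ρ = 1880 kg/m³
  sample D: σ_y = 937.0 MPa, ρ = 8130 kg/m³
  sample V: σ_y = 995.0 MPa, ρ = 4470 kg/m³
  sample W: σ_y = 282.0 MPa, ρ = 4517 kg/m³
  sample F: M = 24.9×10⁻³
  sample V: M = 22.3×10⁻³
  sample D: M = 11.8×10⁻³
  sample C: M = 11.3×10⁻³
  sample W: M = 9.52×10⁻³
  sample R: M = 4.64×10⁻³
Sample F has the largest M.

sample F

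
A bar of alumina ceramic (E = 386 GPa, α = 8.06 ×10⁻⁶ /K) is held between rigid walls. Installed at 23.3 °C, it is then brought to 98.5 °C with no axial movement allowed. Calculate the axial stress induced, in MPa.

234 MPa

ΔT = 75.20 K. Constrained thermal stress σ = E·α·ΔT = 386.0×10³ MPa × 8.06×10⁻⁶ × 75.20 = 234 MPa (compressive).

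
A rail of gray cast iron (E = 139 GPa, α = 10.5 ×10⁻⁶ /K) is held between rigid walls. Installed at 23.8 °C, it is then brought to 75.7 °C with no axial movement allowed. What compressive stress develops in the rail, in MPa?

75.7 MPa

ΔT = 51.90 K. Constrained thermal stress σ = E·α·ΔT = 139.0×10³ MPa × 10.5×10⁻⁶ × 51.90 = 75.7 MPa (compressive).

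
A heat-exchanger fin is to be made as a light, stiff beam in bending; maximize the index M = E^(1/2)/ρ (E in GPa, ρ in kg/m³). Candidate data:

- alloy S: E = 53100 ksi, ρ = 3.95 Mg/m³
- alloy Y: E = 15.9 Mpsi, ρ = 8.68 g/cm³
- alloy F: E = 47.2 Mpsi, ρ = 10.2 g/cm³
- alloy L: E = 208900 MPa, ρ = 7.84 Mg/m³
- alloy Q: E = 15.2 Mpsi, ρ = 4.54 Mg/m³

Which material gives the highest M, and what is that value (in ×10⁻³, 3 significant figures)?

Convert each candidate to consistent units, then evaluate M:
  alloy S: E = 366.1 GPa, ρ = 3950 kg/m³
  alloy Y: E = 109.6 GPa, ρ = 8680 kg/m³
  alloy F: E = 325.4 GPa, ρ = 10200 kg/m³
  alloy L: E = 208.9 GPa, ρ = 7840 kg/m³
  alloy Q: E = 104.8 GPa, ρ = 4540 kg/m³
  alloy S: M = 4.84×10⁻³
  alloy Q: M = 2.25×10⁻³
  alloy L: M = 1.84×10⁻³
  alloy F: M = 1.77×10⁻³
  alloy Y: M = 1.21×10⁻³
Highest index: alloy S.

alloy S, M = 4.84×10⁻³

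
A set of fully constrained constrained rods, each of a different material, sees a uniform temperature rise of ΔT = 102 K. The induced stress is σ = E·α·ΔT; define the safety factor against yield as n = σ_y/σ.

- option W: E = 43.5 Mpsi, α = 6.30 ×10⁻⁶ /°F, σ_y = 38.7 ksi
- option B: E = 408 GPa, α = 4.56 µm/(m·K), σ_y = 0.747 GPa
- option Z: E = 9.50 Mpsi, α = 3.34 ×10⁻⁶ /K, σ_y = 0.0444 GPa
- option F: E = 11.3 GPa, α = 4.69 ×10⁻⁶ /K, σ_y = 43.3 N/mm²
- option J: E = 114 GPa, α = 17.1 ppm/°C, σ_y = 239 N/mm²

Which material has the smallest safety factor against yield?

In consistent units (E in GPa, α in ×10⁻⁶/K, σ_y in MPa):
  option W: E = 299.9, α = 11.3, σ_y = 266.8 → σ = 347 MPa, n = 0.769
  option B: E = 408.0, α = 4.56, σ_y = 747.0 → σ = 190 MPa, n = 3.94
  option Z: E = 65.50, α = 3.34, σ_y = 44.40 → σ = 22.3 MPa, n = 1.99
  option F: E = 11.30, α = 4.69, σ_y = 43.30 → σ = 5.41 MPa, n = 8.01
  option J: E = 114.0, α = 17.1, σ_y = 239.0 → σ = 199 MPa, n = 1.20
Option W has the lowest safety factor, n = 0.769.

option W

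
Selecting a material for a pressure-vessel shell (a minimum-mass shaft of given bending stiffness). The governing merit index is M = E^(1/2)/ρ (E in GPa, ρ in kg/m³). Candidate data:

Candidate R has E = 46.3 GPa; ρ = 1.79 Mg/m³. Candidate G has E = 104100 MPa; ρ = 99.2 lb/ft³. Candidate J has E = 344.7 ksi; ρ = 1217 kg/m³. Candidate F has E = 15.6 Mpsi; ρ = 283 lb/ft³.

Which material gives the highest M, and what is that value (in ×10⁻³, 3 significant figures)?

candidate G, M = 6.42×10⁻³

Convert each candidate to consistent units, then evaluate M:
  candidate R: E = 46.30 GPa, ρ = 1790 kg/m³
  candidate G: E = 104.1 GPa, ρ = 1589 kg/m³
  candidate J: E = 2.377 GPa, ρ = 1217 kg/m³
  candidate F: E = 107.6 GPa, ρ = 4533 kg/m³
  candidate G: M = 6.42×10⁻³
  candidate R: M = 3.80×10⁻³
  candidate F: M = 2.29×10⁻³
  candidate J: M = 1.27×10⁻³
The maximum is for candidate G.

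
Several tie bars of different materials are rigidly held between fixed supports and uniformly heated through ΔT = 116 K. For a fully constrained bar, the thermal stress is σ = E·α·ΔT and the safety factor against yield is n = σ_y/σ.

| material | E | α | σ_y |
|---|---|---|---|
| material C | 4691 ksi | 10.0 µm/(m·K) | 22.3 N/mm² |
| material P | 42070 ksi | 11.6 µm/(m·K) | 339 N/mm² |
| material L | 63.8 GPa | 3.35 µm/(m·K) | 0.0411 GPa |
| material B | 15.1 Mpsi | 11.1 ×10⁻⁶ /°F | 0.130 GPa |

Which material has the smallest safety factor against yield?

With everything in SI (GPa, ×10⁻⁶/K, MPa):
  material C: E = 32.34, α = 10.0, σ_y = 22.30 → σ = 37.5 MPa, n = 0.594
  material P: E = 290.1, α = 11.6, σ_y = 339.0 → σ = 390 MPa, n = 0.869
  material L: E = 63.80, α = 3.35, σ_y = 41.10 → σ = 24.8 MPa, n = 1.66
  material B: E = 104.1, α = 20.0, σ_y = 130.0 → σ = 241 MPa, n = 0.539
Material B has the lowest safety factor, n = 0.539.

material B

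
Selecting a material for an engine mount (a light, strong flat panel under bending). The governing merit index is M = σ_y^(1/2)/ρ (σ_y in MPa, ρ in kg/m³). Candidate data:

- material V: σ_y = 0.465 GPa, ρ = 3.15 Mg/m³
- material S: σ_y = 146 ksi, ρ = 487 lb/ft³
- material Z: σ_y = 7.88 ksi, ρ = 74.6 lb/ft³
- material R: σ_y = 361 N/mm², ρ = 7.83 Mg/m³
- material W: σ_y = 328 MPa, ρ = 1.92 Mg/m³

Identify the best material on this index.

Putting every candidate on a common basis:
  material V: σ_y = 465.0 MPa, ρ = 3150 kg/m³
  material S: σ_y = 1007 MPa, ρ = 7801 kg/m³
  material Z: σ_y = 54.33 MPa, ρ = 1195 kg/m³
  material R: σ_y = 361.0 MPa, ρ = 7830 kg/m³
  material W: σ_y = 328.0 MPa, ρ = 1920 kg/m³
  material W: M = 9.43×10⁻³
  material V: M = 6.85×10⁻³
  material Z: M = 6.17×10⁻³
  material S: M = 4.07×10⁻³
  material R: M = 2.43×10⁻³
Highest index: material W.

material W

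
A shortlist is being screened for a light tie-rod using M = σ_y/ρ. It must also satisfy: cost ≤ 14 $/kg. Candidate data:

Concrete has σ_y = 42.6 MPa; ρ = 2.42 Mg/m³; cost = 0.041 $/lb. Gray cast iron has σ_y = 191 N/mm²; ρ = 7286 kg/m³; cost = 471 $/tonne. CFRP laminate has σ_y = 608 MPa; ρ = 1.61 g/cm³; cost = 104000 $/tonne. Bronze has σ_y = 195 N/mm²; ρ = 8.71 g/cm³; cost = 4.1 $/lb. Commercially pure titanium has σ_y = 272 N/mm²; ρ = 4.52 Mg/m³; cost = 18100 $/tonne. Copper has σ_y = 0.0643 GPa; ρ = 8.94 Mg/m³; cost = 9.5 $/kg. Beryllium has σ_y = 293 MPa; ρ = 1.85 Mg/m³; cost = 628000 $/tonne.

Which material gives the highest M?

Screen on constraints: cost ≤ 14 $/kg. Survivors: concrete, gray cast iron, bronze, copper.
Normalizing units and computing the index:
  concrete: σ_y = 42.60 MPa, ρ = 2420 kg/m³
  gray cast iron: σ_y = 191.0 MPa, ρ = 7286 kg/m³
  bronze: σ_y = 195.0 MPa, ρ = 8710 kg/m³
  copper: σ_y = 64.30 MPa, ρ = 8940 kg/m³
  gray cast iron: M = 26.2 kN·m/kg
  bronze: M = 22.4 kN·m/kg
  concrete: M = 17.6 kN·m/kg
  copper: M = 7.19 kN·m/kg
Gray cast iron ranks first.

gray cast iron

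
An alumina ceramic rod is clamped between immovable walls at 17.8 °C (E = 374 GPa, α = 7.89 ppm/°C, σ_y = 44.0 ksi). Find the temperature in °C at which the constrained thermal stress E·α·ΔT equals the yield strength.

σ_y = 44.0 ksi = 303.4 MPa.
E·α·ΔT = 303.4 MPa ⇒ ΔT = 303.4 / (374.0×10³ × 7.89×10⁻⁶) = 102.8 K.
T = 17.8 + 102.8 = 120.6 °C.

121 °C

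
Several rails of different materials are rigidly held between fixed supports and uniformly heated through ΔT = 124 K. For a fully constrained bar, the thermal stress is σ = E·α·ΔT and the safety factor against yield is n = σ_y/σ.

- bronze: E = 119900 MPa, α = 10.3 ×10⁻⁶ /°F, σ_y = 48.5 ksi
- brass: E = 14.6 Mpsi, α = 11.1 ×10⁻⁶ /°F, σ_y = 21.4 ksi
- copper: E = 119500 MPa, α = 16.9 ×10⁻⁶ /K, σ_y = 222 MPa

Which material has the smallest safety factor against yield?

brass

Converting E to GPa, α to ×10⁻⁶/K, σ_y to MPa, then σ and n for each:
  bronze: E = 119.9, α = 18.5, σ_y = 334.4 → σ = 276 MPa, n = 1.21
  brass: E = 100.7, α = 20.0, σ_y = 147.5 → σ = 249 MPa, n = 0.592
  copper: E = 119.5, α = 16.9, σ_y = 222.0 → σ = 250 MPa, n = 0.886
Smallest n: brass with n = 0.592.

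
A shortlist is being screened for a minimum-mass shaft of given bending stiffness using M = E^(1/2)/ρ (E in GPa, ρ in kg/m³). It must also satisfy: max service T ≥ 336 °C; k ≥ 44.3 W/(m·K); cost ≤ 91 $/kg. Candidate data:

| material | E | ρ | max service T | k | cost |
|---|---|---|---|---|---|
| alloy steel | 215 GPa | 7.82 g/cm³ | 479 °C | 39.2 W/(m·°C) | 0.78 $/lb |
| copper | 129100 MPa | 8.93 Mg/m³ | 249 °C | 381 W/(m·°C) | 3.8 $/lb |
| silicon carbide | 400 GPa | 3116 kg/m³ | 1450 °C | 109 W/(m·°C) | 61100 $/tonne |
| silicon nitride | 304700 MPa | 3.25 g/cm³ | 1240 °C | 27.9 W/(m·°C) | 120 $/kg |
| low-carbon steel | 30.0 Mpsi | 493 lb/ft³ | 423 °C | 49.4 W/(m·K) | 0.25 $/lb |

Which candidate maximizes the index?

silicon carbide

Screen on constraints: max service T ≥ 336 °C; k ≥ 44.3 W/(m·K); cost ≤ 91 $/kg. Survivors: silicon carbide, low-carbon steel.
Putting every candidate on a common basis:
  silicon carbide: E = 400.0 GPa, ρ = 3116 kg/m³
  low-carbon steel: E = 206.8 GPa, ρ = 7897 kg/m³
  silicon carbide: M = 6.42×10⁻³
  low-carbon steel: M = 1.82×10⁻³
Silicon carbide ranks first.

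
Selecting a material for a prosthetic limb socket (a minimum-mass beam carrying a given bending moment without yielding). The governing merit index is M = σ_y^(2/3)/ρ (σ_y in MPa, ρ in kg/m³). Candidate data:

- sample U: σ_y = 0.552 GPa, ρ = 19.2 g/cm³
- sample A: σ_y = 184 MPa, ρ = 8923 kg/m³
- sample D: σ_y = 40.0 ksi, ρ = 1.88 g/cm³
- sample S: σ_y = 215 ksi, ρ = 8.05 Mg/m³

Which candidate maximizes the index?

Normalizing units and computing the index:
  sample U: σ_y = 552.0 MPa, ρ = 19200 kg/m³
  sample A: σ_y = 184.0 MPa, ρ = 8923 kg/m³
  sample D: σ_y = 275.8 MPa, ρ = 1880 kg/m³
  sample S: σ_y = 1482 MPa, ρ = 8050 kg/m³
  sample D: M = 22.5×10⁻³
  sample S: M = 16.2×10⁻³
  sample A: M = 3.63×10⁻³
  sample U: M = 3.50×10⁻³
Sample D ranks first.

sample D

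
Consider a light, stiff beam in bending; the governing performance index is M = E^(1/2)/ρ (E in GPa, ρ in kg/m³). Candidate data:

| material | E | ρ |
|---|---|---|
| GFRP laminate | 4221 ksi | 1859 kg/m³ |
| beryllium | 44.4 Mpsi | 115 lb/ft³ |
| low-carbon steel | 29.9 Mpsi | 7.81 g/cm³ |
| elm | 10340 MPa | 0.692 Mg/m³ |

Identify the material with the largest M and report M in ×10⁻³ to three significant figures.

After converting to SI:
  GFRP laminate: E = 29.10 GPa, ρ = 1859 kg/m³
  beryllium: E = 306.1 GPa, ρ = 1842 kg/m³
  low-carbon steel: E = 206.2 GPa, ρ = 7810 kg/m³
  elm: E = 10.34 GPa, ρ = 692.0 kg/m³
  beryllium: M = 9.50×10⁻³
  elm: M = 4.65×10⁻³
  GFRP laminate: M = 2.90×10⁻³
  low-carbon steel: M = 1.84×10⁻³
The maximum is for beryllium.

beryllium, M = 9.50×10⁻³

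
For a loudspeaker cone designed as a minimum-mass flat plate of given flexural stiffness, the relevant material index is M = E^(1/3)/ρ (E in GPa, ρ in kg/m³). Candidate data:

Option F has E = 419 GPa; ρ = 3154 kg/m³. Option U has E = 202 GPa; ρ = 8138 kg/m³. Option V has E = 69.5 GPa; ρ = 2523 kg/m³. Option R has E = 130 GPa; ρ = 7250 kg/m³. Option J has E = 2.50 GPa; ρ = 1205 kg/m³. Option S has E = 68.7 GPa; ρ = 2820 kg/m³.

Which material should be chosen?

option F

Per-candidate index values:
  option F: M = 2.37×10⁻³
  option V: M = 1.63×10⁻³
  option S: M = 1.45×10⁻³
  option J: M = 1.13×10⁻³
  option U: M = 0.721×10⁻³
  option R: M = 0.699×10⁻³
The maximum is for option F.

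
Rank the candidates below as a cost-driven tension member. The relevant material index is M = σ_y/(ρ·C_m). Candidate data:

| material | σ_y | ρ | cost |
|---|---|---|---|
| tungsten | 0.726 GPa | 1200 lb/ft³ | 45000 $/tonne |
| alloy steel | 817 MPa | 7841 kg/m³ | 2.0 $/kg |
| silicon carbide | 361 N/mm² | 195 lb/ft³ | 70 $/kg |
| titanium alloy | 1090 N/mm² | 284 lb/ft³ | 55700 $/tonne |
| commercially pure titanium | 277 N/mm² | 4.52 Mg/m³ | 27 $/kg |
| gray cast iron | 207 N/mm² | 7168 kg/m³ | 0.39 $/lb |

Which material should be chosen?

alloy steel

In SI units:
  tungsten: σ_y = 726.0 MPa, ρ = 19220 kg/m³, cost = 45.00 $/kg
  alloy steel: σ_y = 817.0 MPa, ρ = 7841 kg/m³, cost = 2.000 $/kg
  silicon carbide: σ_y = 361.0 MPa, ρ = 3124 kg/m³, cost = 70.00 $/kg
  titanium alloy: σ_y = 1090 MPa, ρ = 4549 kg/m³, cost = 55.70 $/kg
  commercially pure titanium: σ_y = 277.0 MPa, ρ = 4520 kg/m³, cost = 27.00 $/kg
  gray cast iron: σ_y = 207.0 MPa, ρ = 7168 kg/m³, cost = 0.8598 $/kg
  alloy steel: M = 52.1 kN·m per $
  gray cast iron: M = 33.6 kN·m per $
  titanium alloy: M = 4.30 kN·m per $
  commercially pure titanium: M = 2.27 kN·m per $
  silicon carbide: M = 1.65 kN·m per $
  tungsten: M = 0.839 kN·m per $
Alloy steel ranks first.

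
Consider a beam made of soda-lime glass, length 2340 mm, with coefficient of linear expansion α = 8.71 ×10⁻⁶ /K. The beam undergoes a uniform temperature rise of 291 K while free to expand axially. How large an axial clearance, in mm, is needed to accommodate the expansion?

ΔL = α·L₀·ΔT = 8.71×10⁻⁶ × 2340 mm × 291.0 K = 5.93 mm.

5.93 mm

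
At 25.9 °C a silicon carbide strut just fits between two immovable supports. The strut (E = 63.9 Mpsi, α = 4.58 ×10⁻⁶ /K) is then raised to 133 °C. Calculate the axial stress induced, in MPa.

216 MPa

E = 63.9 Mpsi = 440.6 GPa.
ΔT = 107.1 K. Constrained thermal stress σ = E·α·ΔT = 440.6×10³ MPa × 4.58×10⁻⁶ × 107.1 = 216 MPa (compressive).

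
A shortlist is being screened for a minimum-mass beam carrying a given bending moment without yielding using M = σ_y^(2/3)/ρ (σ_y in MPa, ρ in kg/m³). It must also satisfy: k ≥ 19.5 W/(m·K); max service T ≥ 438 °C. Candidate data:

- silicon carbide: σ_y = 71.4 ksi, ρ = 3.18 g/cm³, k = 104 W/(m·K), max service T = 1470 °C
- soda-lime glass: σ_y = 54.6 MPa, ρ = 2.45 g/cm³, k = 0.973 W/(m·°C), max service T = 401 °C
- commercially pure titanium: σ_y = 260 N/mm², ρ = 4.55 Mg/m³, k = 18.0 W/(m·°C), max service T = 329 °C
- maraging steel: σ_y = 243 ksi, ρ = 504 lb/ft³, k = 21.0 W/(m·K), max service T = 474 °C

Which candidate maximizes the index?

Screen on constraints: k ≥ 19.5 W/(m·K); max service T ≥ 438 °C. Survivors: silicon carbide, maraging steel.
In SI units:
  silicon carbide: σ_y = 492.3 MPa, ρ = 3180 kg/m³
  maraging steel: σ_y = 1675 MPa, ρ = 8073 kg/m³
  silicon carbide: M = 19.6×10⁻³
  maraging steel: M = 17.5×10⁻³
Silicon carbide has the largest M.

silicon carbide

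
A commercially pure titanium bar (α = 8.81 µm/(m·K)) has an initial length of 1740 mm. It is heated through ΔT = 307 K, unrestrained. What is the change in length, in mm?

ΔL = α·L₀·ΔT = 8.81×10⁻⁶ × 1740 mm × 307.0 K = 4.71 mm.

4.71 mm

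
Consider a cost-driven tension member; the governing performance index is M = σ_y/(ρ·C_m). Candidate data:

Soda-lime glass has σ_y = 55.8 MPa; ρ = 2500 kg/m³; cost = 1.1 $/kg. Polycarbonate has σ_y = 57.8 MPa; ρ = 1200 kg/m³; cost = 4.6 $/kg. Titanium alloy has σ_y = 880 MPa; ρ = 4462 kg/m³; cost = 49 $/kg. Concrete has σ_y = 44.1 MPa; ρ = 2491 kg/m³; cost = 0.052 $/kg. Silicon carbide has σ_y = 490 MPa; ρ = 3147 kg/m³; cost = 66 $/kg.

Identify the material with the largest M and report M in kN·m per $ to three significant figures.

concrete, M = 340 kN·m per $

Evaluate M for each candidate:
  concrete: M = 340 kN·m per $
  soda-lime glass: M = 20.3 kN·m per $
  polycarbonate: M = 10.5 kN·m per $
  titanium alloy: M = 4.02 kN·m per $
  silicon carbide: M = 2.36 kN·m per $
Highest index: concrete.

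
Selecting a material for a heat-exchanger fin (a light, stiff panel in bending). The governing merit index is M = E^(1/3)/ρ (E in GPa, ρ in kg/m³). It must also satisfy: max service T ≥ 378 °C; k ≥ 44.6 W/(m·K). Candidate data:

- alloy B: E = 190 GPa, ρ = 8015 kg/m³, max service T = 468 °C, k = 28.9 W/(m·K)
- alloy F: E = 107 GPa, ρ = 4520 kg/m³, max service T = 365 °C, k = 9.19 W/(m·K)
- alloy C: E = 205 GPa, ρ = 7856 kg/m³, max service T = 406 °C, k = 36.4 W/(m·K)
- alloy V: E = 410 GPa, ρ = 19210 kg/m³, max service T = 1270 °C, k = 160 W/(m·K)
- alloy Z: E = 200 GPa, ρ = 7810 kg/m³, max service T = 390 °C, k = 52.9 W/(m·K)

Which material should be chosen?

alloy Z

Screen on constraints: max service T ≥ 378 °C; k ≥ 44.6 W/(m·K). Survivors: alloy V, alloy Z.
Evaluate M for each candidate:
  alloy Z: M = 0.749×10⁻³
  alloy V: M = 0.387×10⁻³
The maximum is for alloy Z.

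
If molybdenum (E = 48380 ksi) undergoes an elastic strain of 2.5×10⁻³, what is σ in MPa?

834 MPa

E = 48380 ksi = 333.6 GPa.
σ = E·ε = 333600 MPa × 2.5×10⁻³ = 834 MPa.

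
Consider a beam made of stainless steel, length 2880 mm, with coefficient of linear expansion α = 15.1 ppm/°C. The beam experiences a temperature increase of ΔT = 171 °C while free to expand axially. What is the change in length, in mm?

7.44 mm

ΔL = α·L₀·ΔT = 15.1×10⁻⁶ × 2880 mm × 171.0 K = 7.44 mm.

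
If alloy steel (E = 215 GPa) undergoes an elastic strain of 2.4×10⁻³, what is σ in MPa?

516 MPa

σ = E·ε = 215000 MPa × 2.4×10⁻³ = 516 MPa.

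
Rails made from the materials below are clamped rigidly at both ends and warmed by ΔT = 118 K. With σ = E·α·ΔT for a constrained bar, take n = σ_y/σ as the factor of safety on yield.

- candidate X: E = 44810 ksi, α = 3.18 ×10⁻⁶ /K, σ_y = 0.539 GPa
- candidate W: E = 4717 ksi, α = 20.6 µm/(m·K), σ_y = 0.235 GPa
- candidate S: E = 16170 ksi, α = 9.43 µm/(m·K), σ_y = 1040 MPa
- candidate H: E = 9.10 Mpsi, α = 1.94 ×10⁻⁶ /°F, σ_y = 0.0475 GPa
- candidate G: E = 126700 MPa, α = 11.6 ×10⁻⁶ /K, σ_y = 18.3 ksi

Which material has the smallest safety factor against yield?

Converting E to GPa, α to ×10⁻⁶/K, σ_y to MPa, then σ and n for each:
  candidate X: E = 309.0, α = 3.18, σ_y = 539.0 → σ = 116 MPa, n = 4.65
  candidate W: E = 32.52, α = 20.6, σ_y = 235.0 → σ = 79.1 MPa, n = 2.97
  candidate S: E = 111.5, α = 9.43, σ_y = 1040 → σ = 124 MPa, n = 8.38
  candidate H: E = 62.74, α = 3.49, σ_y = 47.50 → σ = 25.9 MPa, n = 1.84
  candidate G: E = 126.7, α = 11.6, σ_y = 126.2 → σ = 173 MPa, n = 0.728
The minimum is candidate G at n = 0.728.

candidate G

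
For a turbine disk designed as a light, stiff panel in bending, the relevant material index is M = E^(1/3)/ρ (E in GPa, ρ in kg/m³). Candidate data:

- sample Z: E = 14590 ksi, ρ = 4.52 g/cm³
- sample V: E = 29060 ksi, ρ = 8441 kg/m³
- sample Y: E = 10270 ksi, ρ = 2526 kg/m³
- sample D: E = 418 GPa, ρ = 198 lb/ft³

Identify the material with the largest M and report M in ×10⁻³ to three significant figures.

sample D, M = 2.36×10⁻³

After converting to SI:
  sample Z: E = 100.6 GPa, ρ = 4520 kg/m³
  sample V: E = 200.4 GPa, ρ = 8441 kg/m³
  sample Y: E = 70.81 GPa, ρ = 2526 kg/m³
  sample D: E = 418.0 GPa, ρ = 3172 kg/m³
  sample D: M = 2.36×10⁻³
  sample Y: M = 1.64×10⁻³
  sample Z: M = 1.03×10⁻³
  sample V: M = 0.693×10⁻³
Highest index: sample D.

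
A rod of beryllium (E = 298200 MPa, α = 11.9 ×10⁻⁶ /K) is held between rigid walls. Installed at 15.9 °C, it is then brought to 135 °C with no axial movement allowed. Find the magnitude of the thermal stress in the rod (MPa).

E = 298200 MPa = 298.2 GPa.
ΔT = 119.1 K. Constrained thermal stress σ = E·α·ΔT = 298.2×10³ MPa × 11.9×10⁻⁶ × 119.1 = 423 MPa (compressive).

423 MPa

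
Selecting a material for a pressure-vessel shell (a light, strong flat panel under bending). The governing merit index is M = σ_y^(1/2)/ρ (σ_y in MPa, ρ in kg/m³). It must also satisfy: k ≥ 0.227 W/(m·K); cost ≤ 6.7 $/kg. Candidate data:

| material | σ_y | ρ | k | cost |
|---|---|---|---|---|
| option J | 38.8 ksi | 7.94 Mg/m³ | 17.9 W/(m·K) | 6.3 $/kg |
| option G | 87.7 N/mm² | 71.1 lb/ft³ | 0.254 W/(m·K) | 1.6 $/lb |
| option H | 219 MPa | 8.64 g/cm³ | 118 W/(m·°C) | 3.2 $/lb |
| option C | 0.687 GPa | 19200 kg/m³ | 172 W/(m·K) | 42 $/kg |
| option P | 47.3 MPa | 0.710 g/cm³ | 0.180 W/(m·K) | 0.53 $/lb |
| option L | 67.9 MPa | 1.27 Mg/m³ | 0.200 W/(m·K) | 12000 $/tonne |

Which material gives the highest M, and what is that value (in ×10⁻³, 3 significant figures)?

Screen on constraints: k ≥ 0.227 W/(m·K); cost ≤ 6.7 $/kg. Survivors: option J, option G.
Normalizing units and computing the index:
  option J: σ_y = 267.5 MPa, ρ = 7940 kg/m³
  option G: σ_y = 87.70 MPa, ρ = 1139 kg/m³
  option G: M = 8.22×10⁻³
  option J: M = 2.06×10⁻³
The maximum is for option G.

option G, M = 8.22×10⁻³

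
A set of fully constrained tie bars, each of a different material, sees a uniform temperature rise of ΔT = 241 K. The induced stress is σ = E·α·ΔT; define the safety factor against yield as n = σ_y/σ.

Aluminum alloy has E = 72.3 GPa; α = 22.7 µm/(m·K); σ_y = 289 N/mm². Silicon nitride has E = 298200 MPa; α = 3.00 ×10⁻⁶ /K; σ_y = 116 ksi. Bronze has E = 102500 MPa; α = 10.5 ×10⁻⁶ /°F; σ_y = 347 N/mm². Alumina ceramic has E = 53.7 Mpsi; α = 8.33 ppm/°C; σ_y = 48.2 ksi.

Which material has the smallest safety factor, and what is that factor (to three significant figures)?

Converting E to GPa, α to ×10⁻⁶/K, σ_y to MPa, then σ and n for each:
  aluminum alloy: E = 72.30, α = 22.7, σ_y = 289.0 → σ = 396 MPa, n = 0.731
  silicon nitride: E = 298.2, α = 3.00, σ_y = 799.8 → σ = 216 MPa, n = 3.71
  bronze: E = 102.5, α = 18.9, σ_y = 347.0 → σ = 467 MPa, n = 0.743
  alumina ceramic: E = 370.2, α = 8.33, σ_y = 332.3 → σ = 743 MPa, n = 0.447
Alumina ceramic has the lowest safety factor, n = 0.447.

alumina ceramic, n = 0.447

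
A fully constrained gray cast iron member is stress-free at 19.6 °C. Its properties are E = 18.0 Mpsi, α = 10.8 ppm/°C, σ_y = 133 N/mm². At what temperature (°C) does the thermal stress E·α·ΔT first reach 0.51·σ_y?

70.2 °C

E = 18.0 Mpsi = 124.1 GPa.
σ_y = 133 N/mm² = 133.0 MPa.
E·α·ΔT = 67.83 MPa ⇒ ΔT = 67.83 / (124.1×10³ × 10.8×10⁻⁶) = 50.61 K.
T = 19.6 + 50.61 = 70.21 °C.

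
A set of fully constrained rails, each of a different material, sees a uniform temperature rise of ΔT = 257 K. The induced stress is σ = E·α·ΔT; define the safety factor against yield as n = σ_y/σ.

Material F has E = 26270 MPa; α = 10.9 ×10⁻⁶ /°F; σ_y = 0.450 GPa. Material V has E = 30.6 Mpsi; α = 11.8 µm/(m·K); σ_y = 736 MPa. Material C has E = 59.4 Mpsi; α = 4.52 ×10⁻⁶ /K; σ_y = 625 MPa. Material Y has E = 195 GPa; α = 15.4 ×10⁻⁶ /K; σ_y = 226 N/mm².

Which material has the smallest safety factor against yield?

With everything in SI (GPa, ×10⁻⁶/K, MPa):
  material F: E = 26.27, α = 19.6, σ_y = 450.0 → σ = 132 MPa, n = 3.40
  material V: E = 211.0, α = 11.8, σ_y = 736.0 → σ = 640 MPa, n = 1.15
  material C: E = 409.5, α = 4.52, σ_y = 625.0 → σ = 476 MPa, n = 1.31
  material Y: E = 195.0, α = 15.4, σ_y = 226.0 → σ = 772 MPa, n = 0.293
Material Y has the lowest safety factor, n = 0.293.

material Y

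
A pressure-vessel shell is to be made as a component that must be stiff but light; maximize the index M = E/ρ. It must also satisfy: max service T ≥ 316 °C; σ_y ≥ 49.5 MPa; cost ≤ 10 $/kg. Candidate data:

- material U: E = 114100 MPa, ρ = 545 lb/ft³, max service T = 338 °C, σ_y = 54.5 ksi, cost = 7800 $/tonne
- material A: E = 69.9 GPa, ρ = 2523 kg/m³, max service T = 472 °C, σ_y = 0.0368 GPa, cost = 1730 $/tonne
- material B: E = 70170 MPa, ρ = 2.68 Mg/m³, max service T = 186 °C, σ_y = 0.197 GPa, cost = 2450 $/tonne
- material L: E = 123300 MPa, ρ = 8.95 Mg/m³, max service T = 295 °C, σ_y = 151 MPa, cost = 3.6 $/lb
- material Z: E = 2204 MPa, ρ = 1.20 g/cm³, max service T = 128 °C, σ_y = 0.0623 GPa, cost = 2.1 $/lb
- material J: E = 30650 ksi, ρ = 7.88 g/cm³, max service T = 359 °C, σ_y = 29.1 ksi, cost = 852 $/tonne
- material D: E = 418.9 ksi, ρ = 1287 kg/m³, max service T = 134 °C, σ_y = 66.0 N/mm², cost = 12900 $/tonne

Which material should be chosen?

material J

Screen on constraints: max service T ≥ 316 °C; σ_y ≥ 49.5 MPa; cost ≤ 10 $/kg. Survivors: material U, material J.
Normalizing units and computing the index:
  material U: E = 114.1 GPa, ρ = 8730 kg/m³
  material J: E = 211.3 GPa, ρ = 7880 kg/m³
  material J: M = 26.8 MN·m/kg
  material U: M = 13.1 MN·m/kg
Material J has the largest M.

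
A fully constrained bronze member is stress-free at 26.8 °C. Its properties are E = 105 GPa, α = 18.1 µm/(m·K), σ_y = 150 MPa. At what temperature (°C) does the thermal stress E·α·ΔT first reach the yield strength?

E·α·ΔT = 150.0 MPa ⇒ ΔT = 150.0 / (105.0×10³ × 18.1×10⁻⁶) = 78.93 K.
T = 26.8 + 78.93 = 105.7 °C.

106 °C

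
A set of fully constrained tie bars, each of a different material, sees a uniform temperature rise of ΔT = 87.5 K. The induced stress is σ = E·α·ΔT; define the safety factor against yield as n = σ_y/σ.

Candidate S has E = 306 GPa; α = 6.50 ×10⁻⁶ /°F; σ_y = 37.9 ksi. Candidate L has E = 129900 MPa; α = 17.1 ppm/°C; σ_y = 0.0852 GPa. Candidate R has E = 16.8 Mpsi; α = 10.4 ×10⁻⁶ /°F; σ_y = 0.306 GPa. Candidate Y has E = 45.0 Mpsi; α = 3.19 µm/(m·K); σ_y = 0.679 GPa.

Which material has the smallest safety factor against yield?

With everything in SI (GPa, ×10⁻⁶/K, MPa):
  candidate S: E = 306.0, α = 11.7, σ_y = 261.3 → σ = 313 MPa, n = 0.834
  candidate L: E = 129.9, α = 17.1, σ_y = 85.20 → σ = 194 MPa, n = 0.438
  candidate R: E = 115.8, α = 18.7, σ_y = 306.0 → σ = 190 MPa, n = 1.61
  candidate Y: E = 310.3, α = 3.19, σ_y = 679.0 → σ = 86.6 MPa, n = 7.84
Smallest n: candidate L with n = 0.438.

candidate L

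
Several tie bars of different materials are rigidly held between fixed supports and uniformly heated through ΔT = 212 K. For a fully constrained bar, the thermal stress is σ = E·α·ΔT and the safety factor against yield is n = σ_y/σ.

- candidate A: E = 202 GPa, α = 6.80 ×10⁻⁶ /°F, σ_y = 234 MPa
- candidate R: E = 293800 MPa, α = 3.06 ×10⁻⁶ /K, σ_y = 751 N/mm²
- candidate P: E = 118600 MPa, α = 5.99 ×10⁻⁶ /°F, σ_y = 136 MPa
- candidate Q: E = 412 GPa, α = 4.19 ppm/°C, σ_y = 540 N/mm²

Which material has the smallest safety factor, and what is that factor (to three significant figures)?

candidate A, n = 0.446

Per material, after unit conversion:
  candidate A: E = 202.0, α = 12.2, σ_y = 234.0 → σ = 524 MPa, n = 0.446
  candidate R: E = 293.8, α = 3.06, σ_y = 751.0 → σ = 191 MPa, n = 3.94
  candidate P: E = 118.6, α = 10.8, σ_y = 136.0 → σ = 271 MPa, n = 0.502
  candidate Q: E = 412.0, α = 4.19, σ_y = 540.0 → σ = 366 MPa, n = 1.48
Candidate A has the lowest safety factor, n = 0.446.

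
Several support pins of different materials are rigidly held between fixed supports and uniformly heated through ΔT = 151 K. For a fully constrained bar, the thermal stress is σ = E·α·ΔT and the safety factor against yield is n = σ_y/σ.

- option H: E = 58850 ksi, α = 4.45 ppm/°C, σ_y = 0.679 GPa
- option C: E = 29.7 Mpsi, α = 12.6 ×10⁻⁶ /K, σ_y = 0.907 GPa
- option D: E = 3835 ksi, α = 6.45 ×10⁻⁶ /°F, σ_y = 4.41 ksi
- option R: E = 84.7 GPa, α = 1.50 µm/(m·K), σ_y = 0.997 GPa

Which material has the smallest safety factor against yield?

option D

Converting E to GPa, α to ×10⁻⁶/K, σ_y to MPa, then σ and n for each:
  option H: E = 405.8, α = 4.45, σ_y = 679.0 → σ = 273 MPa, n = 2.49
  option C: E = 204.8, α = 12.6, σ_y = 907.0 → σ = 390 MPa, n = 2.33
  option D: E = 26.44, α = 11.6, σ_y = 30.41 → σ = 46.4 MPa, n = 0.656
  option R: E = 84.70, α = 1.50, σ_y = 997.0 → σ = 19.2 MPa, n = 52.0
Option D has the lowest safety factor, n = 0.656.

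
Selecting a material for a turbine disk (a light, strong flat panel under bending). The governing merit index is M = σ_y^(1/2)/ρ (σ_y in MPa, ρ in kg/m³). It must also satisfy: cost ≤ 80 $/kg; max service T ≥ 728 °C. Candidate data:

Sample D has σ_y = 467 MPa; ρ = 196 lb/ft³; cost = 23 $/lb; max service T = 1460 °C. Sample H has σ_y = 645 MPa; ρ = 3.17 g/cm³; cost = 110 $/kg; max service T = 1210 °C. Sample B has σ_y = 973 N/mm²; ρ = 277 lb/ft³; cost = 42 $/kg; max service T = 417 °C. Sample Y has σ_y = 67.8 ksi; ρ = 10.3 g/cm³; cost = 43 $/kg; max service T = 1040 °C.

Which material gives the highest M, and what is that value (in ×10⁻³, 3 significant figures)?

Screen on constraints: cost ≤ 80 $/kg; max service T ≥ 728 °C. Survivors: sample D, sample Y.
Convert each candidate to consistent units, then evaluate M:
  sample D: σ_y = 467.0 MPa, ρ = 3140 kg/m³
  sample Y: σ_y = 467.5 MPa, ρ = 10300 kg/m³
  sample D: M = 6.88×10⁻³
  sample Y: M = 2.10×10⁻³
Sample D ranks first.

sample D, M = 6.88×10⁻³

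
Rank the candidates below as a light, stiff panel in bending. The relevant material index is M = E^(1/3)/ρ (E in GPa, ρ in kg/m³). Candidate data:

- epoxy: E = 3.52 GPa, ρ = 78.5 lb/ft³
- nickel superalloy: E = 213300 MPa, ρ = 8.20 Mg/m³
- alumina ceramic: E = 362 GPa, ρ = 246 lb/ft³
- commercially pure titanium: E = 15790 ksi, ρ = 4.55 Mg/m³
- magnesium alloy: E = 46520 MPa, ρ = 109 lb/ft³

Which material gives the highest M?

magnesium alloy

Putting every candidate on a common basis:
  epoxy: E = 3.520 GPa, ρ = 1257 kg/m³
  nickel superalloy: E = 213.3 GPa, ρ = 8200 kg/m³
  alumina ceramic: E = 362.0 GPa, ρ = 3941 kg/m³
  commercially pure titanium: E = 108.9 GPa, ρ = 4550 kg/m³
  magnesium alloy: E = 46.52 GPa, ρ = 1746 kg/m³
  magnesium alloy: M = 2.06×10⁻³
  alumina ceramic: M = 1.81×10⁻³
  epoxy: M = 1.21×10⁻³
  commercially pure titanium: M = 1.05×10⁻³
  nickel superalloy: M = 0.729×10⁻³
Magnesium alloy ranks first.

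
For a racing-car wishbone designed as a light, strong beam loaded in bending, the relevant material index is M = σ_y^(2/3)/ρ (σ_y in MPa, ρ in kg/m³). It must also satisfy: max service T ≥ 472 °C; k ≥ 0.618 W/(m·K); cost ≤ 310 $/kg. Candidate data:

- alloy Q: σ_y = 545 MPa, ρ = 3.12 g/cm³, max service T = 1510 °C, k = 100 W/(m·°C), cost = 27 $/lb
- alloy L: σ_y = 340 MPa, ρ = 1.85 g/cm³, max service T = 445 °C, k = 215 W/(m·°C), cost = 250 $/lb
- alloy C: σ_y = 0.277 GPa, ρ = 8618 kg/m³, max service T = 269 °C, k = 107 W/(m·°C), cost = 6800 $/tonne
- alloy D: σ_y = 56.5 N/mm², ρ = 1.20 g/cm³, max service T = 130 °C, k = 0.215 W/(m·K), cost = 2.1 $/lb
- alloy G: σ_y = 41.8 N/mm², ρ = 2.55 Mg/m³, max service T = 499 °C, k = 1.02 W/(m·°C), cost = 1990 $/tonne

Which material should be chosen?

Screen on constraints: max service T ≥ 472 °C; k ≥ 0.618 W/(m·K); cost ≤ 310 $/kg. Survivors: alloy Q, alloy G.
Putting every candidate on a common basis:
  alloy Q: σ_y = 545.0 MPa, ρ = 3120 kg/m³
  alloy G: σ_y = 41.80 MPa, ρ = 2550 kg/m³
  alloy Q: M = 21.4×10⁻³
  alloy G: M = 4.72×10⁻³
Alloy Q has the largest M.

alloy Q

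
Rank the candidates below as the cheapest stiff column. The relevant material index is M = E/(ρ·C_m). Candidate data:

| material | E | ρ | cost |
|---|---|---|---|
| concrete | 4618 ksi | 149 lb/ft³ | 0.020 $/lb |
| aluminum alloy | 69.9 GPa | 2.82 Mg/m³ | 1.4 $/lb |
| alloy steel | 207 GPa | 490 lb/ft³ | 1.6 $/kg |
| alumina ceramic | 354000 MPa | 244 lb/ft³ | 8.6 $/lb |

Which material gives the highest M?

Normalizing units and computing the index:
  concrete: E = 31.84 GPa, ρ = 2387 kg/m³, cost = 0.04409 $/kg
  aluminum alloy: E = 69.90 GPa, ρ = 2820 kg/m³, cost = 3.086 $/kg
  alloy steel: E = 207.0 GPa, ρ = 7849 kg/m³, cost = 1.600 $/kg
  alumina ceramic: E = 354.0 GPa, ρ = 3909 kg/m³, cost = 18.96 $/kg
  concrete: M = 303 MN·m per $
  alloy steel: M = 16.5 MN·m per $
  aluminum alloy: M = 8.03 MN·m per $
  alumina ceramic: M = 4.78 MN·m per $
Highest index: concrete.

concrete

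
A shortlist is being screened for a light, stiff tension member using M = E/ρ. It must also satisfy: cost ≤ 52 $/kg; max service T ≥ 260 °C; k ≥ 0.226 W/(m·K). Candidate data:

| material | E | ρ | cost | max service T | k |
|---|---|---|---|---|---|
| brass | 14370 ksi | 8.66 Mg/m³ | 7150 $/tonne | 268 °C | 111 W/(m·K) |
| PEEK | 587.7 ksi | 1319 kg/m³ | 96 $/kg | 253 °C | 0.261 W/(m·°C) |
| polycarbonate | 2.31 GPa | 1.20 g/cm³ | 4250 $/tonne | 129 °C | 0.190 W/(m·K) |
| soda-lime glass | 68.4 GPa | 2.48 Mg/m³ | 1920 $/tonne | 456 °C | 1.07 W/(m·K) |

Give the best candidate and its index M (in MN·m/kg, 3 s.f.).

soda-lime glass, M = 27.6 MN·m/kg

Screen on constraints: cost ≤ 52 $/kg; max service T ≥ 260 °C; k ≥ 0.226 W/(m·K). Survivors: brass, soda-lime glass.
In SI units:
  brass: E = 99.08 GPa, ρ = 8660 kg/m³
  soda-lime glass: E = 68.40 GPa, ρ = 2480 kg/m³
  soda-lime glass: M = 27.6 MN·m/kg
  brass: M = 11.4 MN·m/kg
The maximum is for soda-lime glass.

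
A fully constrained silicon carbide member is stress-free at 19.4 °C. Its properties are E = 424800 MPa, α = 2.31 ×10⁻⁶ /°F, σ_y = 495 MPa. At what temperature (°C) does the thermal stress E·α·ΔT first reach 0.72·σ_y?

E = 424800 MPa = 424.8 GPa.
α = 2.31×10⁻⁶/°F × 9/5 = 4.16×10⁻⁶/K.
E·α·ΔT = 356.4 MPa ⇒ ΔT = 356.4 / (424.8×10³ × 4.16×10⁻⁶) = 201.8 K.
T = 19.4 + 201.8 = 221.2 °C.

221 °C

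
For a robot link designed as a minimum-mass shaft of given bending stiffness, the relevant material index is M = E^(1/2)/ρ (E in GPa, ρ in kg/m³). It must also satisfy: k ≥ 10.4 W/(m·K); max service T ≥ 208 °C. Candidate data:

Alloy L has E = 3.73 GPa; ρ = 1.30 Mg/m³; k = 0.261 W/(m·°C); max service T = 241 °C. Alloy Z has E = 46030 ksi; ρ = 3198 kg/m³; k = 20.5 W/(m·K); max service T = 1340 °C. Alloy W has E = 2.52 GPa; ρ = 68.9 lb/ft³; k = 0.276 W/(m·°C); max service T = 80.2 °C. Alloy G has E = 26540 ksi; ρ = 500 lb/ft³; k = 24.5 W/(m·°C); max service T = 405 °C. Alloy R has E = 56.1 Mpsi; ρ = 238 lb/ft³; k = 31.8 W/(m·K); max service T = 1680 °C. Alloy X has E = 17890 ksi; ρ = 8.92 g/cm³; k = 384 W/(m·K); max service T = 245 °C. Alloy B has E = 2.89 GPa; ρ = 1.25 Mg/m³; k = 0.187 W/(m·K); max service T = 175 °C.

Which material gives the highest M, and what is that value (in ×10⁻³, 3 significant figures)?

alloy Z, M = 5.57×10⁻³

Screen on constraints: k ≥ 10.4 W/(m·K); max service T ≥ 208 °C. Survivors: alloy Z, alloy G, alloy R, alloy X.
Convert each candidate to consistent units, then evaluate M:
  alloy Z: E = 317.4 GPa, ρ = 3198 kg/m³
  alloy G: E = 183.0 GPa, ρ = 8009 kg/m³
  alloy R: E = 386.8 GPa, ρ = 3812 kg/m³
  alloy X: E = 123.3 GPa, ρ = 8920 kg/m³
  alloy Z: M = 5.57×10⁻³
  alloy R: M = 5.16×10⁻³
  alloy G: M = 1.69×10⁻³
  alloy X: M = 1.25×10⁻³
Highest index: alloy Z.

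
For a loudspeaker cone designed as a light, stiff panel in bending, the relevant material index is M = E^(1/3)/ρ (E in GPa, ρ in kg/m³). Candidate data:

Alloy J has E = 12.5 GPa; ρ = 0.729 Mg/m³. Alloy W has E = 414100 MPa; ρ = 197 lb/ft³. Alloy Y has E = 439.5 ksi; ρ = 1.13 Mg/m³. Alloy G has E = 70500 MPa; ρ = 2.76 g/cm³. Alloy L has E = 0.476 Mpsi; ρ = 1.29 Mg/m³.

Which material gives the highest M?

alloy J

Normalizing units and computing the index:
  alloy J: E = 12.50 GPa, ρ = 729.0 kg/m³
  alloy W: E = 414.1 GPa, ρ = 3156 kg/m³
  alloy Y: E = 3.030 GPa, ρ = 1130 kg/m³
  alloy G: E = 70.50 GPa, ρ = 2760 kg/m³
  alloy L: E = 3.282 GPa, ρ = 1290 kg/m³
  alloy J: M = 3.18×10⁻³
  alloy W: M = 2.36×10⁻³
  alloy G: M = 1.50×10⁻³
  alloy Y: M = 1.28×10⁻³
  alloy L: M = 1.15×10⁻³
Highest index: alloy J.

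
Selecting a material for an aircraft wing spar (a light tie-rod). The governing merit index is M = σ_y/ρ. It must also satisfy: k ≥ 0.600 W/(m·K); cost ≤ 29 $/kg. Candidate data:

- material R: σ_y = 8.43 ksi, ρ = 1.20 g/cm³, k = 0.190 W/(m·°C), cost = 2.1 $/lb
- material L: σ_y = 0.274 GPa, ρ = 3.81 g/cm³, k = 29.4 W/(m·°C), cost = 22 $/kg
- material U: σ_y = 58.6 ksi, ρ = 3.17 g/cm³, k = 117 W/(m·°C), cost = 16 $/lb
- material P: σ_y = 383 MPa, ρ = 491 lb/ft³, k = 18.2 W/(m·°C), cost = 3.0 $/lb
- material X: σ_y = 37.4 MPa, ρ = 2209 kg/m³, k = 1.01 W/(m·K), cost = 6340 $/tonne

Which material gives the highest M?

material L

Screen on constraints: k ≥ 0.600 W/(m·K); cost ≤ 29 $/kg. Survivors: material L, material P, material X.
Convert each candidate to consistent units, then evaluate M:
  material L: σ_y = 274.0 MPa, ρ = 3810 kg/m³
  material P: σ_y = 383.0 MPa, ρ = 7865 kg/m³
  material X: σ_y = 37.40 MPa, ρ = 2209 kg/m³
  material L: M = 71.9 kN·m/kg
  material P: M = 48.7 kN·m/kg
  material X: M = 16.9 kN·m/kg
Highest index: material L.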